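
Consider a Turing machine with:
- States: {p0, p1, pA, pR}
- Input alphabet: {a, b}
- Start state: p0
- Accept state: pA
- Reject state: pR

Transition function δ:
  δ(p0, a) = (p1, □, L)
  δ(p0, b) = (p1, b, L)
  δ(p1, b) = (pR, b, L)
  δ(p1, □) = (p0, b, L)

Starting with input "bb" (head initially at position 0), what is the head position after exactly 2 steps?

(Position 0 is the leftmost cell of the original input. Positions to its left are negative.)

Execution trace (head position shown):
Step 0: [p0]bb  (head at position 0)
Step 1: move left → [p1]□bb  (head at position -1)
Step 2: move left → [p0]□bbb  (head at position -2)

After 2 steps, the head is at position -2.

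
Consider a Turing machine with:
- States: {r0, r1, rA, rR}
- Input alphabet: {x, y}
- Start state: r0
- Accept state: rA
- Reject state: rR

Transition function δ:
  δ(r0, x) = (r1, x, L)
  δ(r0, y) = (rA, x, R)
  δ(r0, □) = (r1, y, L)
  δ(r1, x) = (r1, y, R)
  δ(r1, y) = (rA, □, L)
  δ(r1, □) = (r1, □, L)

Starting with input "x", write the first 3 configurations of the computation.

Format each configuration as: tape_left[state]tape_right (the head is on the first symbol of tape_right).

Transitions applied:
Step 1: δ(r0, x) = (r1, x, L)
Step 2: δ(r1, □) = (r1, □, L)

The first 3 configurations are:
[r0]x ⊢ [r1]□x ⊢ [r1]□□x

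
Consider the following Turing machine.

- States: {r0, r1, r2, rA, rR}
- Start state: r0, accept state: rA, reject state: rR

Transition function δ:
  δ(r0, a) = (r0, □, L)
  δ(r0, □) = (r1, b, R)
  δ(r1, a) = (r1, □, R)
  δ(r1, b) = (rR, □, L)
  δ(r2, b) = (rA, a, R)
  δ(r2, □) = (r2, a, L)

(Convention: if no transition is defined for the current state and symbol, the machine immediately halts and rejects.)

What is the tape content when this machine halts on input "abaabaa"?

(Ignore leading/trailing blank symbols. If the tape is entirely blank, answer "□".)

Execution trace:
Initial: [r0]abaabaa
Step 1: δ(r0, a) = (r0, □, L) → [r0]□□baabaa
Step 2: δ(r0, □) = (r1, b, R) → b[r1]□baabaa

No transition is defined for δ(r1, □). By convention the machine halts and rejects.

Final tape (ignoring leading/trailing blanks): b□baabaa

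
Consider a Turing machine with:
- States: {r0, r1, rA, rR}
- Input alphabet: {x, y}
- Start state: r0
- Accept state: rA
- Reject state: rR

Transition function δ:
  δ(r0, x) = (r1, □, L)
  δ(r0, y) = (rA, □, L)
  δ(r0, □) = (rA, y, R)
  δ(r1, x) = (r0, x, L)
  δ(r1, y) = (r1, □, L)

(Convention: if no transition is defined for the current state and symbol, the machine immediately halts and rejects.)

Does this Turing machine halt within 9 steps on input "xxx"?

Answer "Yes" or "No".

Execution trace:
Initial: [r0]xxx
Step 1: δ(r0, x) = (r1, □, L) → [r1]□□xx

No transition is defined for δ(r1, □). By convention the machine halts and rejects.
The machine halted after 1 step (within the 9-step bound).

Answer: Yes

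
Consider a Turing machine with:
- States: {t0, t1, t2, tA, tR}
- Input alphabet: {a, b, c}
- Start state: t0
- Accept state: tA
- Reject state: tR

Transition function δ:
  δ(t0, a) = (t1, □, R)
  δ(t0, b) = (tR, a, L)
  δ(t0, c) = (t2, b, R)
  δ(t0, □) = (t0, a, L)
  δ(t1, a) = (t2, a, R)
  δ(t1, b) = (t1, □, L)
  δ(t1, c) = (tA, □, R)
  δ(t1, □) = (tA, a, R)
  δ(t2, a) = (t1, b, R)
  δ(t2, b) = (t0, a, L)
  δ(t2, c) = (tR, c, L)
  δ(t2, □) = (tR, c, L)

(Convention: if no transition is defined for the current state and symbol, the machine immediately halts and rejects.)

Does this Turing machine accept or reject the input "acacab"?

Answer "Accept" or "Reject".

Execution trace:
Initial: [t0]acacab
Step 1: δ(t0, a) = (t1, □, R) → □[t1]cacab
Step 2: δ(t1, c) = (tA, □, R) → □□[tA]acab

The machine reaches the accept state tA and halts.

Answer: Accept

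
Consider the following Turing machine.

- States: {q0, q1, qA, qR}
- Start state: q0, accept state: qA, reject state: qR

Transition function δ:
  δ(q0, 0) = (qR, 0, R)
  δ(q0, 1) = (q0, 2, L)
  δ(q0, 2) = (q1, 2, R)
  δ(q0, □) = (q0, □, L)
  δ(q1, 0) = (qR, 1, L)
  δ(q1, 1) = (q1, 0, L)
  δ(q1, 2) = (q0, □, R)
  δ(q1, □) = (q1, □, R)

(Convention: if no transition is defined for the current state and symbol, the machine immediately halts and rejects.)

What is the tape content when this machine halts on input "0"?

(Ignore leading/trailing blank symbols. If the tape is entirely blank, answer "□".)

Execution trace:
Initial: [q0]0
Step 1: δ(q0, 0) = (qR, 0, R) → 0[qR]□

The machine reaches the reject state qR and halts.

Final tape (ignoring leading/trailing blanks): 0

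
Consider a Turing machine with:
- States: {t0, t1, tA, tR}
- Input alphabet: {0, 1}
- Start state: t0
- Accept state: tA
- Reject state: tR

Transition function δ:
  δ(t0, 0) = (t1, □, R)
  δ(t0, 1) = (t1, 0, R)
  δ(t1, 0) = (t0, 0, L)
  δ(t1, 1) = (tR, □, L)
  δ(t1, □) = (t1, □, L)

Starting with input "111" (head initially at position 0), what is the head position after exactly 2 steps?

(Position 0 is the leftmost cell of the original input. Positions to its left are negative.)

Execution trace (head position shown):
Step 0: [t0]111  (head at position 0)
Step 1: move right → 0[t1]11  (head at position 1)
Step 2: move left → [tR]0□1  (head at position 0)

After 2 steps, the head is at position 0.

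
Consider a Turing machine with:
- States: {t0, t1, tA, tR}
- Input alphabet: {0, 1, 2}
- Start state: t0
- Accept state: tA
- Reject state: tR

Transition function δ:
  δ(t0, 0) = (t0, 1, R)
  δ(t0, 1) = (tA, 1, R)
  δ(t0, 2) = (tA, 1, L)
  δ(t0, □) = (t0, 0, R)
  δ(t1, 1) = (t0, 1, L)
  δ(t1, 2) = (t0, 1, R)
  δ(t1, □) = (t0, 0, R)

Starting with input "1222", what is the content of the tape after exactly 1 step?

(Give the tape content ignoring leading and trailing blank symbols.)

Execution trace:
Initial: [t0]1222
Step 1: δ(t0, 1) = (tA, 1, R) → 1[tA]222

The machine reaches the accept state tA and halts.

After 1 step, the tape (ignoring leading/trailing blanks) is: 1222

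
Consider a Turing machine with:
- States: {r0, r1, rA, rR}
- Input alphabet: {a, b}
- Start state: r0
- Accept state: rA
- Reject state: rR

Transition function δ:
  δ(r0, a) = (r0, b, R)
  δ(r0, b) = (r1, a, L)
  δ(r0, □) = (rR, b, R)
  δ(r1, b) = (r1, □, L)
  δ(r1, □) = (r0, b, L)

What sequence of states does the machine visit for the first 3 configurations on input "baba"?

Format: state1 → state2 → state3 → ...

Execution trace:
Initial: [r0]baba
Step 1: δ(r0, b) = (r1, a, L) → [r1]□aaba
Step 2: δ(r1, □) = (r0, b, L) → [r0]□baaba

State sequence: r0 → r1 → r0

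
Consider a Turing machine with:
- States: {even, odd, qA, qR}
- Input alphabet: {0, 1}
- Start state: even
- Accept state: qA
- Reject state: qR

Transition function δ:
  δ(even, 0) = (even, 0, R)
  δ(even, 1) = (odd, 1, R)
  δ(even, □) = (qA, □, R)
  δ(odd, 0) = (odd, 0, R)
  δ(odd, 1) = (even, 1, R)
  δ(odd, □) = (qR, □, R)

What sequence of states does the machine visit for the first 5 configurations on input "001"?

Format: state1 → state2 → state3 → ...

Execution trace:
Initial: [even]001
Step 1: δ(even, 0) = (even, 0, R) → 0[even]01
Step 2: δ(even, 0) = (even, 0, R) → 00[even]1
Step 3: δ(even, 1) = (odd, 1, R) → 001[odd]□
Step 4: δ(odd, □) = (qR, □, R) → 001□[qR]□

The machine reaches the reject state qR and halts.

State sequence: even → even → even → odd → qR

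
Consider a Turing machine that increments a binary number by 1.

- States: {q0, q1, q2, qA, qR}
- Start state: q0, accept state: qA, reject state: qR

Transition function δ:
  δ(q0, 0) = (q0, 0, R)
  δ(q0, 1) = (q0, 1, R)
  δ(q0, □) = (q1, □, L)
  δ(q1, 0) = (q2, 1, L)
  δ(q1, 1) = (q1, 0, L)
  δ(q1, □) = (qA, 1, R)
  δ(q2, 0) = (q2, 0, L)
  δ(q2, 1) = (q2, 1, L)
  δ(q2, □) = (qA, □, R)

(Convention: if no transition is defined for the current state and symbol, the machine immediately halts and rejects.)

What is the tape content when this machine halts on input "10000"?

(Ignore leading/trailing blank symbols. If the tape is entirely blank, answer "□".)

Execution trace:
Initial: [q0]10000
Step 1: δ(q0, 1) = (q0, 1, R) → 1[q0]0000
Step 2: δ(q0, 0) = (q0, 0, R) → 10[q0]000
Step 3: δ(q0, 0) = (q0, 0, R) → 100[q0]00
Step 4: δ(q0, 0) = (q0, 0, R) → 1000[q0]0
Step 5: δ(q0, 0) = (q0, 0, R) → 10000[q0]□
Step 6: δ(q0, □) = (q1, □, L) → 1000[q1]0□
Step 7: δ(q1, 0) = (q2, 1, L) → 100[q2]01□
Step 8: δ(q2, 0) = (q2, 0, L) → 10[q2]001□
Step 9: δ(q2, 0) = (q2, 0, L) → 1[q2]0001□
Step 10: δ(q2, 0) = (q2, 0, L) → [q2]10001□
Step 11: δ(q2, 1) = (q2, 1, L) → [q2]□10001□
Step 12: δ(q2, □) = (qA, □, R) → □[qA]10001□

The machine reaches the accept state qA and halts.

Final tape (ignoring leading/trailing blanks): 10001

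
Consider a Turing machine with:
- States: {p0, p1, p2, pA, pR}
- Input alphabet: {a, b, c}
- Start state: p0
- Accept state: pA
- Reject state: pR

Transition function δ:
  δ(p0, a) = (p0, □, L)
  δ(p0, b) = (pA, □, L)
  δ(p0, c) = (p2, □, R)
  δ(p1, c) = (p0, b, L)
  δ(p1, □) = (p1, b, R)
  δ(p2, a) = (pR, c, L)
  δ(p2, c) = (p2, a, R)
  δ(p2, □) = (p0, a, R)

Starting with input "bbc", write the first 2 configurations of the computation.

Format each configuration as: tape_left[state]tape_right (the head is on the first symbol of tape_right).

Transitions applied:
Step 1: δ(p0, b) = (pA, □, L)

The first 2 configurations are:
[p0]bbc ⊢ [pA]□□bc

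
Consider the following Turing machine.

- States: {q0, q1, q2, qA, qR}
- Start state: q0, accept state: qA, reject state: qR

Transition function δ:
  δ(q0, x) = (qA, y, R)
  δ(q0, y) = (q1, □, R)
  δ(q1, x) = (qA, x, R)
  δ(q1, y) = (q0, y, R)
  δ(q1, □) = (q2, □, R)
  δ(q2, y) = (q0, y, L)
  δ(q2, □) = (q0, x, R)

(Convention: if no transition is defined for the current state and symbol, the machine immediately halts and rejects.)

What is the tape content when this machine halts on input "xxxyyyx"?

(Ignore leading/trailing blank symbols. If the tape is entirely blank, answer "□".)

Execution trace:
Initial: [q0]xxxyyyx
Step 1: δ(q0, x) = (qA, y, R) → y[qA]xxyyyx

The machine reaches the accept state qA and halts.

Final tape (ignoring leading/trailing blanks): yxxyyyx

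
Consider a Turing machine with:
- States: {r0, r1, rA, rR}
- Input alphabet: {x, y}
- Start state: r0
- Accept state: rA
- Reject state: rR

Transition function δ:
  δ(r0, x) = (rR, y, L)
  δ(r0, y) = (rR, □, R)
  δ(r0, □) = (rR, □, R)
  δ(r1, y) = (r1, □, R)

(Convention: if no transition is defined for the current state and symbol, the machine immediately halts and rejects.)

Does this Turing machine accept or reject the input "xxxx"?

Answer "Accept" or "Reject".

Execution trace:
Initial: [r0]xxxx
Step 1: δ(r0, x) = (rR, y, L) → [rR]□yxxx

The machine reaches the reject state rR and halts.

Answer: Reject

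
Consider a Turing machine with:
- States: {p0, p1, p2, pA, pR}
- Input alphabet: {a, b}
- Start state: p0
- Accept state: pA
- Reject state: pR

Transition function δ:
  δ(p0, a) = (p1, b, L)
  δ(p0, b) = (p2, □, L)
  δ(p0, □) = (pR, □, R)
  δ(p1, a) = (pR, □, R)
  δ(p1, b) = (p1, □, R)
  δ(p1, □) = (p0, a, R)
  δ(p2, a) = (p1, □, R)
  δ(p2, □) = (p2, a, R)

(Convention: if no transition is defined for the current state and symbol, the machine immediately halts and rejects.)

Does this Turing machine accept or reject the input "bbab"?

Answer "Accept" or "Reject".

Execution trace:
Initial: [p0]bbab
Step 1: δ(p0, b) = (p2, □, L) → [p2]□□bab
Step 2: δ(p2, □) = (p2, a, R) → a[p2]□bab
Step 3: δ(p2, □) = (p2, a, R) → aa[p2]bab

No transition is defined for δ(p2, b). By convention the machine halts and rejects.

Answer: Reject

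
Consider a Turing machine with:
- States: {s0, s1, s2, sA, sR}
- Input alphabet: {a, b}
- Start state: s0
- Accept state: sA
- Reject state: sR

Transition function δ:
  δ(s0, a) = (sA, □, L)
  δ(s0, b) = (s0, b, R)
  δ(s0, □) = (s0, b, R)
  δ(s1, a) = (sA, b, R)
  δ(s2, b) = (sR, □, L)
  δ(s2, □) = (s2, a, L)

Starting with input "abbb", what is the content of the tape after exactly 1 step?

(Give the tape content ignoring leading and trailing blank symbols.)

Execution trace:
Initial: [s0]abbb
Step 1: δ(s0, a) = (sA, □, L) → [sA]□□bbb

The machine reaches the accept state sA and halts.

After 1 step, the tape (ignoring leading/trailing blanks) is: bbb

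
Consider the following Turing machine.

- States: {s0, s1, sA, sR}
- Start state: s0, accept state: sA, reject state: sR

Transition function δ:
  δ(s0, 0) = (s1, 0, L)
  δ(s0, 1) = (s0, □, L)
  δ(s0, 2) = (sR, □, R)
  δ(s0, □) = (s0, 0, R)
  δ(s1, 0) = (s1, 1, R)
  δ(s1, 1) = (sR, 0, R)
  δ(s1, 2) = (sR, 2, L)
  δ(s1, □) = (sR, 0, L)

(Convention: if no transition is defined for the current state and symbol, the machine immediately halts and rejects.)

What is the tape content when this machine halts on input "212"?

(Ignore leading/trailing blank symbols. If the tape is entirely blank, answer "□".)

Execution trace:
Initial: [s0]212
Step 1: δ(s0, 2) = (sR, □, R) → □[sR]12

The machine reaches the reject state sR and halts.

Final tape (ignoring leading/trailing blanks): 12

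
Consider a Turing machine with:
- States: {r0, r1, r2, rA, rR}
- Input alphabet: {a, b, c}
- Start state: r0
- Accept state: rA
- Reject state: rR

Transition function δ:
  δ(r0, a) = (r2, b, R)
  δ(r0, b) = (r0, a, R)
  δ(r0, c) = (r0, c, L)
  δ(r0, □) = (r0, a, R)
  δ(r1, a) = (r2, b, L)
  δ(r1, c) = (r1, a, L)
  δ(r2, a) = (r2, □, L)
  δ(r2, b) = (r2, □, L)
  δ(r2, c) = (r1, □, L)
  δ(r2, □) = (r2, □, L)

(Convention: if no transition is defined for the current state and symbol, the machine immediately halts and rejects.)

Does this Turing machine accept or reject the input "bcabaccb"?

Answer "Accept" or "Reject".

Execution trace:
Initial: [r0]bcabaccb
Step 1: δ(r0, b) = (r0, a, R) → a[r0]cabaccb
Step 2: δ(r0, c) = (r0, c, L) → [r0]acabaccb
Step 3: δ(r0, a) = (r2, b, R) → b[r2]cabaccb
Step 4: δ(r2, c) = (r1, □, L) → [r1]b□abaccb

No transition is defined for δ(r1, b). By convention the machine halts and rejects.

Answer: Reject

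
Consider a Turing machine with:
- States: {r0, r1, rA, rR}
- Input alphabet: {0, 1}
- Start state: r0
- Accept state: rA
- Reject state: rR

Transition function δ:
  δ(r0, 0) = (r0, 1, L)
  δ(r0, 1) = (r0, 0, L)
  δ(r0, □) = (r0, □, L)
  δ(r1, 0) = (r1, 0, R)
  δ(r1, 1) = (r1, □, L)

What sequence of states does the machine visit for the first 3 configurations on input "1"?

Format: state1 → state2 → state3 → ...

Execution trace:
Initial: [r0]1
Step 1: δ(r0, 1) = (r0, 0, L) → [r0]□0
Step 2: δ(r0, □) = (r0, □, L) → [r0]□□0

State sequence: r0 → r0 → r0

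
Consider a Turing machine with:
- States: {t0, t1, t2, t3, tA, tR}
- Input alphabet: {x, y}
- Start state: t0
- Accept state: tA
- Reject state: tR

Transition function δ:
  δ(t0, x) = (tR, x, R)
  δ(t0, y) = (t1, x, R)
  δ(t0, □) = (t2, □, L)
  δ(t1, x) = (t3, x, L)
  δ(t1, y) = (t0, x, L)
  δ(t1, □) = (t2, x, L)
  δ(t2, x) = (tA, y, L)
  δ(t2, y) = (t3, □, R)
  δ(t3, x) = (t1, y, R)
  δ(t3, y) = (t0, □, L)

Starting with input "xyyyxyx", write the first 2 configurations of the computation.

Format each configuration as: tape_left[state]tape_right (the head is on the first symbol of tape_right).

Transitions applied:
Step 1: δ(t0, x) = (tR, x, R)

The first 2 configurations are:
[t0]xyyyxyx ⊢ x[tR]yyyxyx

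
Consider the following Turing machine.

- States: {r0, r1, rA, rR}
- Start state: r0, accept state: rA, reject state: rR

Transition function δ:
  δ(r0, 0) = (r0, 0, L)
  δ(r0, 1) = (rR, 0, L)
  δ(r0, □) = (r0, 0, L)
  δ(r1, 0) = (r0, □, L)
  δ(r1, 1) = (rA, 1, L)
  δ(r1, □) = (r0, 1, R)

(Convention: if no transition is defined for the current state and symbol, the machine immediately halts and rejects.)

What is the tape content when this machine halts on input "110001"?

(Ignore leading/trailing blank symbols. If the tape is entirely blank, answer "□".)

Execution trace:
Initial: [r0]110001
Step 1: δ(r0, 1) = (rR, 0, L) → [rR]□010001

The machine reaches the reject state rR and halts.

Final tape (ignoring leading/trailing blanks): 010001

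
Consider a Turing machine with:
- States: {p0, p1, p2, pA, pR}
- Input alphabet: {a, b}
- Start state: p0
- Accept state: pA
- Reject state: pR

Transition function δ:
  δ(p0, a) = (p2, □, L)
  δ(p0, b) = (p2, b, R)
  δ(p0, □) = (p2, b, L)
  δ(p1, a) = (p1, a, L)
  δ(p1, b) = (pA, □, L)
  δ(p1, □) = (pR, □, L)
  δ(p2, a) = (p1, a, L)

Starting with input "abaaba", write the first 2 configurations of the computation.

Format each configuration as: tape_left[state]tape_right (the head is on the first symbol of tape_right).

Transitions applied:
Step 1: δ(p0, a) = (p2, □, L)

The first 2 configurations are:
[p0]abaaba ⊢ [p2]□□baaba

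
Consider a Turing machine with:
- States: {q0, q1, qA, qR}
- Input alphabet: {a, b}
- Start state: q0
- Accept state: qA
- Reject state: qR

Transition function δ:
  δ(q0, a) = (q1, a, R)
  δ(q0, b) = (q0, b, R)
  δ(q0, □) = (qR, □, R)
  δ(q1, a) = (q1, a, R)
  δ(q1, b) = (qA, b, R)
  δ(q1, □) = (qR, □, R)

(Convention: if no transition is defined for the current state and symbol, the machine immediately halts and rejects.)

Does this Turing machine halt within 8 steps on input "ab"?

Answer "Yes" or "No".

Execution trace:
Initial: [q0]ab
Step 1: δ(q0, a) = (q1, a, R) → a[q1]b
Step 2: δ(q1, b) = (qA, b, R) → ab[qA]□

The machine reaches the accept state qA and halts.
The machine halted after 2 steps (within the 8-step bound).

Answer: Yes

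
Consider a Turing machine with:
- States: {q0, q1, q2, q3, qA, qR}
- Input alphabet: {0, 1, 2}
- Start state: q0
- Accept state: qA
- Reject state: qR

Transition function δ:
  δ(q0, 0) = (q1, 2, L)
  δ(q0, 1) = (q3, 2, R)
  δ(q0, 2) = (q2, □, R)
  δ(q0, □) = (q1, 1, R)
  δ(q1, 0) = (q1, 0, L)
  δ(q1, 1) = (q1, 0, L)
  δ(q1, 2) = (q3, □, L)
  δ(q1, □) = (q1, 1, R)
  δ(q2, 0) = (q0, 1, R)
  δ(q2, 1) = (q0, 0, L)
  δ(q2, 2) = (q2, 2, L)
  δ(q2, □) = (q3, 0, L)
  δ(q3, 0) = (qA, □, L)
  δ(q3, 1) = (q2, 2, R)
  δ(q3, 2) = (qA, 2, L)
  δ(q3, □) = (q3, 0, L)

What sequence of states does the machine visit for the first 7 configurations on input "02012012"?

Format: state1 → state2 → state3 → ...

Execution trace:
Initial: [q0]02012012
Step 1: δ(q0, 0) = (q1, 2, L) → [q1]□22012012
Step 2: δ(q1, □) = (q1, 1, R) → 1[q1]22012012
Step 3: δ(q1, 2) = (q3, □, L) → [q3]1□2012012
Step 4: δ(q3, 1) = (q2, 2, R) → 2[q2]□2012012
Step 5: δ(q2, □) = (q3, 0, L) → [q3]202012012
Step 6: δ(q3, 2) = (qA, 2, L) → [qA]□202012012

The machine reaches the accept state qA and halts.

State sequence: q0 → q1 → q1 → q3 → q2 → q3 → qA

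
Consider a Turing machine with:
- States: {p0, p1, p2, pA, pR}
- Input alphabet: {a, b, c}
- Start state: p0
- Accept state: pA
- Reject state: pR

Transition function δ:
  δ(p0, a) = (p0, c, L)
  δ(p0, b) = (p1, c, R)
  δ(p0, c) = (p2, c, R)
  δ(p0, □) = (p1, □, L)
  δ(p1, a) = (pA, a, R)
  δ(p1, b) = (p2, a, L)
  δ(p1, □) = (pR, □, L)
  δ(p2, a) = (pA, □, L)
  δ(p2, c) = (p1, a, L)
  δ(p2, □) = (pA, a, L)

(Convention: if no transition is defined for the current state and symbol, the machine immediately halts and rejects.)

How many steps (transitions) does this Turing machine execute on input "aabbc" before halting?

Execution trace:
Initial: [p0]aabbc
Step 1: δ(p0, a) = (p0, c, L) → [p0]□cabbc
Step 2: δ(p0, □) = (p1, □, L) → [p1]□□cabbc
Step 3: δ(p1, □) = (pR, □, L) → [pR]□□□cabbc

The machine reaches the reject state pR and halts.

The machine executed 3 steps before halting.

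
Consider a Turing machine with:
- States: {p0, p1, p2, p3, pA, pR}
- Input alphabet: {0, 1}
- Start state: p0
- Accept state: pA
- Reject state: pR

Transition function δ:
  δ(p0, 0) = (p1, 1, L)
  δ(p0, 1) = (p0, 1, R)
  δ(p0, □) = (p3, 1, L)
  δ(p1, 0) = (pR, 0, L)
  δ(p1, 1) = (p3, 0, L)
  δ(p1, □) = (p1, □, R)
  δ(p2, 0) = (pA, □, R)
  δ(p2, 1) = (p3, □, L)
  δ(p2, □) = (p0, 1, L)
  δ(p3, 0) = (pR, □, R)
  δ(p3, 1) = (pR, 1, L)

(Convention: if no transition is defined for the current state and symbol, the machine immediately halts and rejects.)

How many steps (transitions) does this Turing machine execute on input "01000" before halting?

Execution trace:
Initial: [p0]01000
Step 1: δ(p0, 0) = (p1, 1, L) → [p1]□11000
Step 2: δ(p1, □) = (p1, □, R) → □[p1]11000
Step 3: δ(p1, 1) = (p3, 0, L) → [p3]□01000

No transition is defined for δ(p3, □). By convention the machine halts and rejects.

The machine executed 3 steps before halting.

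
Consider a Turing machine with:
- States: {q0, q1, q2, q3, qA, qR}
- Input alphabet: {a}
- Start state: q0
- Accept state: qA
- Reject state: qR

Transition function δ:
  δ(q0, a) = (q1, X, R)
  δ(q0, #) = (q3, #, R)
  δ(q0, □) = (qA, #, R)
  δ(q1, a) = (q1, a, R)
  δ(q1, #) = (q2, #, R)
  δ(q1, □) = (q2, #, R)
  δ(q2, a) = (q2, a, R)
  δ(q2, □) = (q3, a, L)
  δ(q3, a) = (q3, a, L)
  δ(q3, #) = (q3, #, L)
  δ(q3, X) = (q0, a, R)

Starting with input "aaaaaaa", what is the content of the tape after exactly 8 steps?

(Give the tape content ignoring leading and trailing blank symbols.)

Execution trace:
Initial: [q0]aaaaaaa
Step 1: δ(q0, a) = (q1, X, R) → X[q1]aaaaaa
Step 2: δ(q1, a) = (q1, a, R) → Xa[q1]aaaaa
Step 3: δ(q1, a) = (q1, a, R) → Xaa[q1]aaaa
Step 4: δ(q1, a) = (q1, a, R) → Xaaa[q1]aaa
Step 5: δ(q1, a) = (q1, a, R) → Xaaaa[q1]aa
Step 6: δ(q1, a) = (q1, a, R) → Xaaaaa[q1]a
Step 7: δ(q1, a) = (q1, a, R) → Xaaaaaa[q1]□
Step 8: δ(q1, □) = (q2, #, R) → Xaaaaaa#[q2]□

After 8 steps, the tape (ignoring leading/trailing blanks) is: Xaaaaaa#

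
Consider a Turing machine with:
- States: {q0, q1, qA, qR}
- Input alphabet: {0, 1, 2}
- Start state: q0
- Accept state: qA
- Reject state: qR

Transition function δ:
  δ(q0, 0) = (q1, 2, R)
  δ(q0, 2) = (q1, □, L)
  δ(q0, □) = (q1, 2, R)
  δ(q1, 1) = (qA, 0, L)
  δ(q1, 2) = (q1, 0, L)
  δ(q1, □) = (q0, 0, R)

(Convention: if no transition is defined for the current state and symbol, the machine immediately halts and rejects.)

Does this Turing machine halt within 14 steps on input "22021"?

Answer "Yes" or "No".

Execution trace:
Initial: [q0]22021
Step 1: δ(q0, 2) = (q1, □, L) → [q1]□□2021
Step 2: δ(q1, □) = (q0, 0, R) → 0[q0]□2021
Step 3: δ(q0, □) = (q1, 2, R) → 02[q1]2021
Step 4: δ(q1, 2) = (q1, 0, L) → 0[q1]20021
Step 5: δ(q1, 2) = (q1, 0, L) → [q1]000021

No transition is defined for δ(q1, 0). By convention the machine halts and rejects.
The machine halted after 5 steps (within the 14-step bound).

Answer: Yes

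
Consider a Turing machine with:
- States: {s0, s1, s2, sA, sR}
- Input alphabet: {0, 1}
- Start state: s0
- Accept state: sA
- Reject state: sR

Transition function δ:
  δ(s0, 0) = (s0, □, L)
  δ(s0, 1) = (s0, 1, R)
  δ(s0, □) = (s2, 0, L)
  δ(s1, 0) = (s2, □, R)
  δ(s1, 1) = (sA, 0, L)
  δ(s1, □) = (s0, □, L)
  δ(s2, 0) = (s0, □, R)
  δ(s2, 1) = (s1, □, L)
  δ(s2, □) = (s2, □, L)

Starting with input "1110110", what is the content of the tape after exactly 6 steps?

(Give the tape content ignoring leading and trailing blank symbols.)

Execution trace:
Initial: [s0]1110110
Step 1: δ(s0, 1) = (s0, 1, R) → 1[s0]110110
Step 2: δ(s0, 1) = (s0, 1, R) → 11[s0]10110
Step 3: δ(s0, 1) = (s0, 1, R) → 111[s0]0110
Step 4: δ(s0, 0) = (s0, □, L) → 11[s0]1□110
Step 5: δ(s0, 1) = (s0, 1, R) → 111[s0]□110
Step 6: δ(s0, □) = (s2, 0, L) → 11[s2]10110

After 6 steps, the tape (ignoring leading/trailing blanks) is: 1110110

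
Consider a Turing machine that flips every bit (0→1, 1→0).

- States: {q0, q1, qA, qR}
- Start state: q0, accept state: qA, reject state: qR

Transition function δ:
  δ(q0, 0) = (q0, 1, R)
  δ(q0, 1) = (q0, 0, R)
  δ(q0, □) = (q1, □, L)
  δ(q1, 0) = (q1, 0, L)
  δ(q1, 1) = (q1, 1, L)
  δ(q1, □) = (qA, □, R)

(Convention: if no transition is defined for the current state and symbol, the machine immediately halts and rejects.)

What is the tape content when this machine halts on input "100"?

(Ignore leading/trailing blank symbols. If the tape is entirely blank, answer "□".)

Execution trace:
Initial: [q0]100
Step 1: δ(q0, 1) = (q0, 0, R) → 0[q0]00
Step 2: δ(q0, 0) = (q0, 1, R) → 01[q0]0
Step 3: δ(q0, 0) = (q0, 1, R) → 011[q0]□
Step 4: δ(q0, □) = (q1, □, L) → 01[q1]1□
Step 5: δ(q1, 1) = (q1, 1, L) → 0[q1]11□
Step 6: δ(q1, 1) = (q1, 1, L) → [q1]011□
Step 7: δ(q1, 0) = (q1, 0, L) → [q1]□011□
Step 8: δ(q1, □) = (qA, □, R) → □[qA]011□

The machine reaches the accept state qA and halts.

Final tape (ignoring leading/trailing blanks): 011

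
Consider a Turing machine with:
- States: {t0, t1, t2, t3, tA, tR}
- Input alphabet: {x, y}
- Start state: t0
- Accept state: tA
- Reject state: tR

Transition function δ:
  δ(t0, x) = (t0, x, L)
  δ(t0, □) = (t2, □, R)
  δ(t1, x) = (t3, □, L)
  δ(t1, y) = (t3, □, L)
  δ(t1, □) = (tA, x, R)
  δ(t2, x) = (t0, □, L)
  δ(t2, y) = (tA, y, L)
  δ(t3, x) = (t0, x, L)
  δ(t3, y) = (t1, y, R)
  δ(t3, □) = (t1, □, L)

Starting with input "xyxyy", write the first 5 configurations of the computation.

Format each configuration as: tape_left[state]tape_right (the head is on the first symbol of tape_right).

Transitions applied:
Step 1: δ(t0, x) = (t0, x, L)
Step 2: δ(t0, □) = (t2, □, R)
Step 3: δ(t2, x) = (t0, □, L)
Step 4: δ(t0, □) = (t2, □, R)

The first 5 configurations are:
[t0]xyxyy ⊢ [t0]□xyxyy ⊢ □[t2]xyxyy ⊢ [t0]□□yxyy ⊢ □[t2]□yxyy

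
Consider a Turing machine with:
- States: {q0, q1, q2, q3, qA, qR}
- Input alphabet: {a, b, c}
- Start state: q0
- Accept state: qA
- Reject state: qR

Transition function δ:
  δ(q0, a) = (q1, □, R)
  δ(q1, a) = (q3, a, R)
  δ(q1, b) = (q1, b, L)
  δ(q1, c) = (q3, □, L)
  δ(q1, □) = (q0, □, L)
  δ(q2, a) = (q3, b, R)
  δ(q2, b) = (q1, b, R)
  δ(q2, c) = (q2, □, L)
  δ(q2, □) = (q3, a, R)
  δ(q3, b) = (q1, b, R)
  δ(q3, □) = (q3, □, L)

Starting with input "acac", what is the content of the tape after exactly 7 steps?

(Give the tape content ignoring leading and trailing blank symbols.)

Execution trace:
Initial: [q0]acac
Step 1: δ(q0, a) = (q1, □, R) → □[q1]cac
Step 2: δ(q1, c) = (q3, □, L) → [q3]□□ac
Step 3: δ(q3, □) = (q3, □, L) → [q3]□□□ac
Step 4: δ(q3, □) = (q3, □, L) → [q3]□□□□ac
Step 5: δ(q3, □) = (q3, □, L) → [q3]□□□□□ac
Step 6: δ(q3, □) = (q3, □, L) → [q3]□□□□□□ac
Step 7: δ(q3, □) = (q3, □, L) → [q3]□□□□□□□ac

After 7 steps, the tape (ignoring leading/trailing blanks) is: ac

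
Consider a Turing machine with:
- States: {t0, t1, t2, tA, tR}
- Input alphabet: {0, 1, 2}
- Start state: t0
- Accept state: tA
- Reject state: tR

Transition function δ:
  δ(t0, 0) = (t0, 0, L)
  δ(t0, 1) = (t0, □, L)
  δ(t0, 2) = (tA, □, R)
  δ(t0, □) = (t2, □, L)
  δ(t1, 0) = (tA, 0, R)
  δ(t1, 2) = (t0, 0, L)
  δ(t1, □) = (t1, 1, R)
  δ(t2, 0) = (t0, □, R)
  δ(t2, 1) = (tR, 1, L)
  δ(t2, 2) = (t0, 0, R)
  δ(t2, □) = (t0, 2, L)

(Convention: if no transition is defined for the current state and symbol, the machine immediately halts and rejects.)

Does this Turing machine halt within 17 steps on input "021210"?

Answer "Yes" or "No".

Execution trace:
Initial: [t0]021210
Step 1: δ(t0, 0) = (t0, 0, L) → [t0]□021210
Step 2: δ(t0, □) = (t2, □, L) → [t2]□□021210
Step 3: δ(t2, □) = (t0, 2, L) → [t0]□2□021210
Step 4: δ(t0, □) = (t2, □, L) → [t2]□□2□021210
Step 5: δ(t2, □) = (t0, 2, L) → [t0]□2□2□021210
Step 6: δ(t0, □) = (t2, □, L) → [t2]□□2□2□021210
Step 7: δ(t2, □) = (t0, 2, L) → [t0]□2□2□2□021210
Step 8: δ(t0, □) = (t2, □, L) → [t2]□□2□2□2□021210
Step 9: δ(t2, □) = (t0, 2, L) → [t0]□2□2□2□2□021210
Step 10: δ(t0, □) = (t2, □, L) → [t2]□□2□2□2□2□021210
Step 11: δ(t2, □) = (t0, 2, L) → [t0]□2□2□2□2□2□021210
Step 12: δ(t0, □) = (t2, □, L) → [t2]□□2□2□2□2□2□021210
Step 13: δ(t2, □) = (t0, 2, L) → [t0]□2□2□2□2□2□2□021210
Step 14: δ(t0, □) = (t2, □, L) → [t2]□□2□2□2□2□2□2□021210
Step 15: δ(t2, □) = (t0, 2, L) → [t0]□2□2□2□2□2□2□2□021210
Step 16: δ(t0, □) = (t2, □, L) → [t2]□□2□2□2□2□2□2□2□021210
Step 17: δ(t2, □) = (t0, 2, L) → [t0]□2□2□2□2□2□2□2□2□021210

The machine has not reached a halting state after 17 steps.
The machine did not halt within the 17-step bound.

Answer: No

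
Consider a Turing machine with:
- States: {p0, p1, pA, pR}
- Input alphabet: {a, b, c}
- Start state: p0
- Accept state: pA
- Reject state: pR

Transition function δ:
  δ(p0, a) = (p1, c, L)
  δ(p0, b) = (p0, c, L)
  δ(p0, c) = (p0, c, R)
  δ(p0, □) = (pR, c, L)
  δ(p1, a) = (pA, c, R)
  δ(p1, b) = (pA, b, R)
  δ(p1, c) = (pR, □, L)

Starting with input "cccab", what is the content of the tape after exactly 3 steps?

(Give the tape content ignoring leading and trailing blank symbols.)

Execution trace:
Initial: [p0]cccab
Step 1: δ(p0, c) = (p0, c, R) → c[p0]ccab
Step 2: δ(p0, c) = (p0, c, R) → cc[p0]cab
Step 3: δ(p0, c) = (p0, c, R) → ccc[p0]ab

After 3 steps, the tape (ignoring leading/trailing blanks) is: cccab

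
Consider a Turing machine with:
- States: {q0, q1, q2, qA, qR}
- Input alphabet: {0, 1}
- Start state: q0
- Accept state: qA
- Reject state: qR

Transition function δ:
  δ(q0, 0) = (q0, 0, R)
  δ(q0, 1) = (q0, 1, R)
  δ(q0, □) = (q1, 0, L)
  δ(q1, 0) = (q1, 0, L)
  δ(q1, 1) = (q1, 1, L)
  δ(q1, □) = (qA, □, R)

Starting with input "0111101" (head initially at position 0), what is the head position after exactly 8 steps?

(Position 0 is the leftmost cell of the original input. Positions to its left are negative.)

Execution trace (head position shown):
Step 0: [q0]0111101  (head at position 0)
Step 1: move right → 0[q0]111101  (head at position 1)
Step 2: move right → 01[q0]11101  (head at position 2)
Step 3: move right → 011[q0]1101  (head at position 3)
Step 4: move right → 0111[q0]101  (head at position 4)
Step 5: move right → 01111[q0]01  (head at position 5)
Step 6: move right → 011110[q0]1  (head at position 6)
Step 7: move right → 0111101[q0]□  (head at position 7)
Step 8: move left → 011110[q1]10  (head at position 6)

After 8 steps, the head is at position 6.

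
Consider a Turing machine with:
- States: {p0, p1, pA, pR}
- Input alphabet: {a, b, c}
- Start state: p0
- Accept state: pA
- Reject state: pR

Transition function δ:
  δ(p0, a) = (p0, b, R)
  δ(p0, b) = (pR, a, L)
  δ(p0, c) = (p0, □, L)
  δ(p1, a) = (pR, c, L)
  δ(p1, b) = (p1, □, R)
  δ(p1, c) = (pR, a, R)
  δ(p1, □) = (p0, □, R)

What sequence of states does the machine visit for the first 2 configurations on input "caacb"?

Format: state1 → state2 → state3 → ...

Execution trace:
Initial: [p0]caacb
Step 1: δ(p0, c) = (p0, □, L) → [p0]□□aacb

No transition is defined for δ(p0, □). By convention the machine halts and rejects.

State sequence: p0 → p0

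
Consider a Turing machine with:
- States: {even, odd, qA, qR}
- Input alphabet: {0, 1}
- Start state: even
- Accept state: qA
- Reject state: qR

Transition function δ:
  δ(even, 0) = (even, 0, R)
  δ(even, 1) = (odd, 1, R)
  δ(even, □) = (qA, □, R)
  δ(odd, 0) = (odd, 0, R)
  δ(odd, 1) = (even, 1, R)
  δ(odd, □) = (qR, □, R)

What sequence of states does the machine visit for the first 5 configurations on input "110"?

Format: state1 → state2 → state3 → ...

Execution trace:
Initial: [even]110
Step 1: δ(even, 1) = (odd, 1, R) → 1[odd]10
Step 2: δ(odd, 1) = (even, 1, R) → 11[even]0
Step 3: δ(even, 0) = (even, 0, R) → 110[even]□
Step 4: δ(even, □) = (qA, □, R) → 110□[qA]□

The machine reaches the accept state qA and halts.

State sequence: even → odd → even → even → qA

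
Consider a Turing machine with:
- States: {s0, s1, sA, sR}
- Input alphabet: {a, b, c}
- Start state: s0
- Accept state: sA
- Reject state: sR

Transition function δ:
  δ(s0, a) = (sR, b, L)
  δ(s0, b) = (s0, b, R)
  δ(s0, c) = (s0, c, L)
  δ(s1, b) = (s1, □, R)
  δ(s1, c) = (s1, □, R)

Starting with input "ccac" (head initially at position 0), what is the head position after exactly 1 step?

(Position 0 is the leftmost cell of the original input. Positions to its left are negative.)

Execution trace (head position shown):
Step 0: [s0]ccac  (head at position 0)
Step 1: move left → [s0]□ccac  (head at position -1)

After 1 step, the head is at position -1.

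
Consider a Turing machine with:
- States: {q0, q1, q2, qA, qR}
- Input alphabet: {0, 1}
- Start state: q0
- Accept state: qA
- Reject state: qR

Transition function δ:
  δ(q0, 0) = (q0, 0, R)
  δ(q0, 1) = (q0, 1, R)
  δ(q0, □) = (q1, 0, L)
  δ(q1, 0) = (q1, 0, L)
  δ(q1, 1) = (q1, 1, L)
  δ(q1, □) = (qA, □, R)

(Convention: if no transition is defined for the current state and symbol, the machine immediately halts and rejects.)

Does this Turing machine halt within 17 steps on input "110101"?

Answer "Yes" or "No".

Execution trace:
Initial: [q0]110101
Step 1: δ(q0, 1) = (q0, 1, R) → 1[q0]10101
Step 2: δ(q0, 1) = (q0, 1, R) → 11[q0]0101
Step 3: δ(q0, 0) = (q0, 0, R) → 110[q0]101
Step 4: δ(q0, 1) = (q0, 1, R) → 1101[q0]01
Step 5: δ(q0, 0) = (q0, 0, R) → 11010[q0]1
Step 6: δ(q0, 1) = (q0, 1, R) → 110101[q0]□
Step 7: δ(q0, □) = (q1, 0, L) → 11010[q1]10
Step 8: δ(q1, 1) = (q1, 1, L) → 1101[q1]010
Step 9: δ(q1, 0) = (q1, 0, L) → 110[q1]1010
Step 10: δ(q1, 1) = (q1, 1, L) → 11[q1]01010
Step 11: δ(q1, 0) = (q1, 0, L) → 1[q1]101010
Step 12: δ(q1, 1) = (q1, 1, L) → [q1]1101010
Step 13: δ(q1, 1) = (q1, 1, L) → [q1]□1101010
Step 14: δ(q1, □) = (qA, □, R) → □[qA]1101010

The machine reaches the accept state qA and halts.
The machine halted after 14 steps (within the 17-step bound).

Answer: Yes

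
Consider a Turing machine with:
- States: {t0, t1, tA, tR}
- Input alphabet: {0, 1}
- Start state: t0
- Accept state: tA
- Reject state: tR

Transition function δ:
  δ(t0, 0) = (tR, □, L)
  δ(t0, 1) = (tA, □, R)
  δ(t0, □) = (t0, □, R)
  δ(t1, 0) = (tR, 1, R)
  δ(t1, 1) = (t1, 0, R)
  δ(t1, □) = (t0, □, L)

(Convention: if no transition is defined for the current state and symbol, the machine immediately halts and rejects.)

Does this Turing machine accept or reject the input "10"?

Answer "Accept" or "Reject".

Execution trace:
Initial: [t0]10
Step 1: δ(t0, 1) = (tA, □, R) → □[tA]0

The machine reaches the accept state tA and halts.

Answer: Accept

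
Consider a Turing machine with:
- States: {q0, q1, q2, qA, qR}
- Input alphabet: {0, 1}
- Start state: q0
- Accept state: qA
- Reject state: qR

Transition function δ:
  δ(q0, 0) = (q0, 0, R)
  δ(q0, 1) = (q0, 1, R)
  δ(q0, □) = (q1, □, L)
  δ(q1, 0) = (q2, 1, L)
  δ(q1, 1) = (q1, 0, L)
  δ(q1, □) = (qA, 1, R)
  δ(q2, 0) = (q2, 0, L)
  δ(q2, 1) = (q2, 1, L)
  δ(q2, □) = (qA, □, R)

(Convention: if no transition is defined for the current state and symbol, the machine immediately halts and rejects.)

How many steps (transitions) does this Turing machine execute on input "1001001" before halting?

Execution trace:
Initial: [q0]1001001
Step 1: δ(q0, 1) = (q0, 1, R) → 1[q0]001001
Step 2: δ(q0, 0) = (q0, 0, R) → 10[q0]01001
Step 3: δ(q0, 0) = (q0, 0, R) → 100[q0]1001
Step 4: δ(q0, 1) = (q0, 1, R) → 1001[q0]001
Step 5: δ(q0, 0) = (q0, 0, R) → 10010[q0]01
Step 6: δ(q0, 0) = (q0, 0, R) → 100100[q0]1
Step 7: δ(q0, 1) = (q0, 1, R) → 1001001[q0]□
Step 8: δ(q0, □) = (q1, □, L) → 100100[q1]1□
Step 9: δ(q1, 1) = (q1, 0, L) → 10010[q1]00□
Step 10: δ(q1, 0) = (q2, 1, L) → 1001[q2]010□
Step 11: δ(q2, 0) = (q2, 0, L) → 100[q2]1010□
Step 12: δ(q2, 1) = (q2, 1, L) → 10[q2]01010□
Step 13: δ(q2, 0) = (q2, 0, L) → 1[q2]001010□
Step 14: δ(q2, 0) = (q2, 0, L) → [q2]1001010□
Step 15: δ(q2, 1) = (q2, 1, L) → [q2]□1001010□
Step 16: δ(q2, □) = (qA, □, R) → □[qA]1001010□

The machine reaches the accept state qA and halts.

The machine executed 16 steps before halting.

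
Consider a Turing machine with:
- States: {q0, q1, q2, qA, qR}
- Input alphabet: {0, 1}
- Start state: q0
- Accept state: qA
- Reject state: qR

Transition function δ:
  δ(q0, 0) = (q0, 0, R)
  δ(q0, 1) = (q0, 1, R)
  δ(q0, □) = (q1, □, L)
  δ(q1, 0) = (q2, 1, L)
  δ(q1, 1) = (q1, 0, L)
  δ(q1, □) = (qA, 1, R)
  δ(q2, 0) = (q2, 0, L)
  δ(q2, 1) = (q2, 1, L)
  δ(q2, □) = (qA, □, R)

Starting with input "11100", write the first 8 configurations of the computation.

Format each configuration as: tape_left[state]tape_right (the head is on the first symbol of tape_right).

Transitions applied:
Step 1: δ(q0, 1) = (q0, 1, R)
Step 2: δ(q0, 1) = (q0, 1, R)
Step 3: δ(q0, 1) = (q0, 1, R)
Step 4: δ(q0, 0) = (q0, 0, R)
Step 5: δ(q0, 0) = (q0, 0, R)
Step 6: δ(q0, □) = (q1, □, L)
Step 7: δ(q1, 0) = (q2, 1, L)

The first 8 configurations are:
[q0]11100 ⊢ 1[q0]1100 ⊢ 11[q0]100 ⊢ 111[q0]00 ⊢ 1110[q0]0 ⊢ 11100[q0]□ ⊢ 1110[q1]0□ ⊢ 111[q2]01□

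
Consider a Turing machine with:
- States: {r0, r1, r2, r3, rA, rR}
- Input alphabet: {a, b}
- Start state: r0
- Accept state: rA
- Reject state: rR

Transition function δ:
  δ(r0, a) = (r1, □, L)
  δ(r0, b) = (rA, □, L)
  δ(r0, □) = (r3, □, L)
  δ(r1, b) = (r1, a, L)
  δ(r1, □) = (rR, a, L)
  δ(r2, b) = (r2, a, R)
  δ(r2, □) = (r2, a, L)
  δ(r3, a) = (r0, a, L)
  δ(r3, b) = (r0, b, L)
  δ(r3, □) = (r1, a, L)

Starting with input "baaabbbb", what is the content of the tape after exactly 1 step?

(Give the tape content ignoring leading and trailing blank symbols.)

Execution trace:
Initial: [r0]baaabbbb
Step 1: δ(r0, b) = (rA, □, L) → [rA]□□aaabbbb

The machine reaches the accept state rA and halts.

After 1 step, the tape (ignoring leading/trailing blanks) is: aaabbbb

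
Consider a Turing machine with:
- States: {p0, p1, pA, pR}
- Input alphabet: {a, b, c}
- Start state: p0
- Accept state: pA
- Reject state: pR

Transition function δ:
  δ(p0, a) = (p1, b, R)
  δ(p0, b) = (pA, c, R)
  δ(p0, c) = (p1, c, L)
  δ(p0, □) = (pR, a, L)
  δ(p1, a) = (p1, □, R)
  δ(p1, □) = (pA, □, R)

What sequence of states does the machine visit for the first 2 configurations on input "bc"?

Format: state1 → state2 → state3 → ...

Execution trace:
Initial: [p0]bc
Step 1: δ(p0, b) = (pA, c, R) → c[pA]c

The machine reaches the accept state pA and halts.

State sequence: p0 → pA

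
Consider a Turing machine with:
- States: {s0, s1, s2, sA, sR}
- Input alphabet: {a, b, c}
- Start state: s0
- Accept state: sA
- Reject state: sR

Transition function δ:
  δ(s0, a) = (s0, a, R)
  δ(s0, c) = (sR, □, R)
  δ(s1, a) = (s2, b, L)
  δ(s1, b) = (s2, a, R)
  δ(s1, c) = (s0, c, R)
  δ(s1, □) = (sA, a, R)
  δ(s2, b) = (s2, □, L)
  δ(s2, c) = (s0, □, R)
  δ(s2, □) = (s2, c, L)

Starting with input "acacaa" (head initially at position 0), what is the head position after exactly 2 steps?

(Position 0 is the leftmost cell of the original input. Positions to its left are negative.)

Execution trace (head position shown):
Step 0: [s0]acacaa  (head at position 0)
Step 1: move right → a[s0]cacaa  (head at position 1)
Step 2: move right → a□[sR]acaa  (head at position 2)

After 2 steps, the head is at position 2.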